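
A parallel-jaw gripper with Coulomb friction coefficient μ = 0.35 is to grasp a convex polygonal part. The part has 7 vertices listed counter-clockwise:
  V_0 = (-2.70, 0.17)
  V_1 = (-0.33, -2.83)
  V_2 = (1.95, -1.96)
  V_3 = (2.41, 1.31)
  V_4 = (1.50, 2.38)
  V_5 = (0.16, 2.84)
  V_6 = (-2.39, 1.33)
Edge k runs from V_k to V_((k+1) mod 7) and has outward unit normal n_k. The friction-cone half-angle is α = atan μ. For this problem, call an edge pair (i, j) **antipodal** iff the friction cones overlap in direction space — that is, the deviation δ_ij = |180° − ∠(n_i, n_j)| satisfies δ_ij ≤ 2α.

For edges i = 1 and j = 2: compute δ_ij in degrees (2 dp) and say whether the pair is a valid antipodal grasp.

α = atan 0.35 = 19.29°;  2α = 38.58°
edge 1: e_1 = (+2.28, +0.87);  n_1 = (+0.3565, -0.9343)
edge 2: e_2 = (+0.46, +3.27);  n_2 = (+0.9903, -0.1393)
∠(n_1, n_2) = 61.11°
δ = |180° − 61.11°| = 118.89°
118.89° > 2α = 38.58°  →  invalid

δ = 118.89°, invalid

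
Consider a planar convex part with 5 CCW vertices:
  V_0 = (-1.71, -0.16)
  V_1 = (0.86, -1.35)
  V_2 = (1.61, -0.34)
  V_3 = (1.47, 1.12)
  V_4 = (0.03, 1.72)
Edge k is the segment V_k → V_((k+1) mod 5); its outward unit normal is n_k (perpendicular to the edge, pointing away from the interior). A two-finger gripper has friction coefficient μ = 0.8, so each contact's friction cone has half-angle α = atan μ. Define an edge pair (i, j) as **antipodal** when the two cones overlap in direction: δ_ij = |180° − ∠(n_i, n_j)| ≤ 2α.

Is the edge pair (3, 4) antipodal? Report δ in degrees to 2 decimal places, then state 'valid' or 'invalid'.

α = atan 0.8 = 38.66°;  2α = 77.32°
edge 3: e_3 = (-1.44, +0.60);  n_3 = (+0.3846, +0.9231)
edge 4: e_4 = (-1.74, -1.88);  n_4 = (-0.7339, +0.6793)
∠(n_3, n_4) = 69.83°
δ = |180° − 69.83°| = 110.17°
110.17° > 2α = 77.32°  →  invalid

δ = 110.17°, invalid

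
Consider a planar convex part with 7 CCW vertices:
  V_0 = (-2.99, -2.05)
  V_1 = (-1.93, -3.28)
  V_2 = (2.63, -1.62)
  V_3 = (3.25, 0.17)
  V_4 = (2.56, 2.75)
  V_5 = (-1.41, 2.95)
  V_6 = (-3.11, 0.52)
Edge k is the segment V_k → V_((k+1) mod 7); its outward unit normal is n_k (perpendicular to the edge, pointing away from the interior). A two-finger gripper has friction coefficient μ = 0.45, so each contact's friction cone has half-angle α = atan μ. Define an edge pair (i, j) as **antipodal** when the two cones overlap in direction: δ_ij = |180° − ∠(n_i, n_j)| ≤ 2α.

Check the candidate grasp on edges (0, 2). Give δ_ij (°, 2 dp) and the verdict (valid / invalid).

α = atan 0.45 = 24.23°;  2α = 48.46°
edge 0: e_0 = (+1.06, -1.23);  n_0 = (-0.7575, -0.6528)
edge 2: e_2 = (+0.62, +1.79);  n_2 = (+0.9449, -0.3273)
∠(n_0, n_2) = 120.14°
δ = |180° − 120.14°| = 59.86°
59.86° > 2α = 48.46°  →  invalid

δ = 59.86°, invalid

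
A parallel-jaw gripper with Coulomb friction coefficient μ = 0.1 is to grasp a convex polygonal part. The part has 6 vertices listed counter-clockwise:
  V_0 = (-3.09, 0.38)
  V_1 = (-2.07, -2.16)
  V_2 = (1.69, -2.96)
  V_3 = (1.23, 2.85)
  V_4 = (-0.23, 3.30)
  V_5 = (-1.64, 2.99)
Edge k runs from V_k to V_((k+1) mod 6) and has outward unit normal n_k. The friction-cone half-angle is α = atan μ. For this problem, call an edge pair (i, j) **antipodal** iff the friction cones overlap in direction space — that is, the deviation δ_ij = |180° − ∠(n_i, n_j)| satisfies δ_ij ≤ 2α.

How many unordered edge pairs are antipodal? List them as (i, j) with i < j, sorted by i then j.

α = atan 0.1 = 5.71°;  2α = 11.42°
n_0 = (-0.9280, -0.3727)
n_1 = (-0.2081, -0.9781)
n_2 = (+0.9969, +0.0789)
n_3 = (+0.2945, +0.9556)
n_4 = (-0.2147, +0.9767)
n_5 = (-0.8742, +0.4856)
  (0,1): δ = 123.89°  ·
  (0,2): δ = 17.35°  ·
  (0,3): δ = 50.99°  ·
  (0,4): δ = 80.52°  ·
  (0,5): δ = 129.07°  ·
  (1,2): δ = 73.46°  ·
  (1,3): δ = 5.12°  ✓
  (1,4): δ = 24.41°  ·
  (1,5): δ = 72.96°  ·
  (2,3): δ = 111.66°  ·
  (2,4): δ = 82.13°  ·
  (2,5): δ = 33.58°  ·
  (3,4): δ = 150.47°  ·
  (3,5): δ = 101.92°  ·
  (4,5): δ = 131.45°  ·
antipodal pairs: 1

count = 1; pairs: (1,3)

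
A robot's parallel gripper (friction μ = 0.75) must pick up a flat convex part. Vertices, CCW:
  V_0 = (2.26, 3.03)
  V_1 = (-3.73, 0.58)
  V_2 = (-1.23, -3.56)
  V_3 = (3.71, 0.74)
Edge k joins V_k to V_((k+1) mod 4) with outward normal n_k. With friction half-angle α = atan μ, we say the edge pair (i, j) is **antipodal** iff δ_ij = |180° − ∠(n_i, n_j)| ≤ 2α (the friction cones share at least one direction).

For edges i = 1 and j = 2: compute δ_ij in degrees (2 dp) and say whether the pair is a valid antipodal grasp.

α = atan 0.75 = 36.87°;  2α = 73.74°
edge 1: e_1 = (+2.50, -4.14);  n_1 = (-0.8560, -0.5169)
edge 2: e_2 = (+4.94, +4.30);  n_2 = (+0.6566, -0.7543)
∠(n_1, n_2) = 99.91°
δ = |180° − 99.91°| = 80.09°
80.09° > 2α = 73.74°  →  invalid

δ = 80.09°, invalid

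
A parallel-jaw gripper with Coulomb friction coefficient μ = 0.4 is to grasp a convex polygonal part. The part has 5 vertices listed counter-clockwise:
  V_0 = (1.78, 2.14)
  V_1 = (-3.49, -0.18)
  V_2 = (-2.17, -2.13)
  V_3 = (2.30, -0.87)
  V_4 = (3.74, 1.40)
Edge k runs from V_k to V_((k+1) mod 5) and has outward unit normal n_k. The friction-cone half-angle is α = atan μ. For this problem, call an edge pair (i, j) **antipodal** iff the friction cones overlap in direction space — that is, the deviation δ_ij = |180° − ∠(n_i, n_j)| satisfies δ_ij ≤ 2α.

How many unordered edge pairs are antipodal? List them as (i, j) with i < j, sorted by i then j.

count = 4; pairs: (0,2), (0,3), (1,4), (2,4)

α = atan 0.4 = 21.80°;  2α = 43.60°
n_0 = (-0.4029, +0.9152)
n_1 = (-0.8281, -0.5606)
n_2 = (+0.2713, -0.9625)
n_3 = (+0.8444, -0.5357)
n_4 = (+0.3532, +0.9355)
  (0,1): δ = 79.67°  ·
  (0,2): δ = 8.02°  ✓
  (0,3): δ = 33.85°  ✓
  (0,4): δ = 135.56°  ·
  (1,2): δ = 108.35°  ·
  (1,3): δ = 66.48°  ·
  (1,4): δ = 35.22°  ✓
  (2,3): δ = 138.13°  ·
  (2,4): δ = 36.43°  ✓
  (3,4): δ = 78.29°  ·
antipodal pairs: 4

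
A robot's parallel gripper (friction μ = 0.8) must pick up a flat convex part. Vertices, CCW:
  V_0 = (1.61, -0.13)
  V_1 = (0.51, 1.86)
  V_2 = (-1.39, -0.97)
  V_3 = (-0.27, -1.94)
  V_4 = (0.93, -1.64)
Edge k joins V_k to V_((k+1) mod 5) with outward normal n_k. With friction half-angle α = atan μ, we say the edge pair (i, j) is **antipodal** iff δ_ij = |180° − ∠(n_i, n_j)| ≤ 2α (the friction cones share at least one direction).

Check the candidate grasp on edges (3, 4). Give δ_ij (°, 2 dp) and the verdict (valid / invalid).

δ = 128.28°, invalid

α = atan 0.8 = 38.66°;  2α = 77.32°
edge 3: e_3 = (+1.20, +0.30);  n_3 = (+0.2425, -0.9701)
edge 4: e_4 = (+0.68, +1.51);  n_4 = (+0.9118, -0.4106)
∠(n_3, n_4) = 51.72°
δ = |180° − 51.72°| = 128.28°
128.28° > 2α = 77.32°  →  invalid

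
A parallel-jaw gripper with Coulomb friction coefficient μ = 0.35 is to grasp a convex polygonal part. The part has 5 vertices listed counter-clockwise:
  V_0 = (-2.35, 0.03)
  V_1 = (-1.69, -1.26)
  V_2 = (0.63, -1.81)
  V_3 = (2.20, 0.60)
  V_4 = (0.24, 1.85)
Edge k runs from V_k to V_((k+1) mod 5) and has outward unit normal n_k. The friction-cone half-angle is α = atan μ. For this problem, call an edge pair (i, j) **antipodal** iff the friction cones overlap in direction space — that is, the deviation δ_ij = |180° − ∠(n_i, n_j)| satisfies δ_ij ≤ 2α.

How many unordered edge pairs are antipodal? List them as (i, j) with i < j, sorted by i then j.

α = atan 0.35 = 19.29°;  2α = 38.58°
n_0 = (-0.8902, -0.4555)
n_1 = (-0.2307, -0.9730)
n_2 = (+0.8379, -0.5458)
n_3 = (+0.5377, +0.8431)
n_4 = (-0.5749, +0.8182)
  (0,1): δ = 130.43°  ·
  (0,2): δ = 60.18°  ·
  (0,3): δ = 30.38°  ✓
  (0,4): δ = 98.00°  ·
  (1,2): δ = 109.75°  ·
  (1,3): δ = 19.19°  ✓
  (1,4): δ = 48.43°  ·
  (2,3): δ = 89.45°  ·
  (2,4): δ = 21.82°  ✓
  (3,4): δ = 112.38°  ·
antipodal pairs: 3

count = 3; pairs: (0,3), (1,3), (2,4)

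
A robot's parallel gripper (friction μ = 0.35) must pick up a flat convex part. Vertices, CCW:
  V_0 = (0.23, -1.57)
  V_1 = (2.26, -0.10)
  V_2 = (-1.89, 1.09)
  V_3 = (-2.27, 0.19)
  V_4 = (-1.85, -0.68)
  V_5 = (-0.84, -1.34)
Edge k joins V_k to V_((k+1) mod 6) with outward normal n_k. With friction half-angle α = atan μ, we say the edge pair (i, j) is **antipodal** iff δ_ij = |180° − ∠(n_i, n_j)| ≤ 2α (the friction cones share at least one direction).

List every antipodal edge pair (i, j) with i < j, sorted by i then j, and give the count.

count = 3; pairs: (0,2), (1,4), (1,5)

α = atan 0.35 = 19.29°;  2α = 38.58°
n_0 = (+0.5865, -0.8099)
n_1 = (+0.2756, +0.9613)
n_2 = (-0.9212, +0.3890)
n_3 = (-0.9006, -0.4347)
n_4 = (-0.5470, -0.8371)
n_5 = (-0.2102, -0.9777)
  (0,1): δ = 51.91°  ·
  (0,2): δ = 31.20°  ✓
  (0,3): δ = 79.86°  ·
  (0,4): δ = 110.93°  ·
  (0,5): δ = 131.96°  ·
  (1,2): δ = 96.89°  ·
  (1,3): δ = 48.23°  ·
  (1,4): δ = 17.16°  ✓
  (1,5): δ = 3.87°  ✓
  (2,3): δ = 131.34°  ·
  (2,4): δ = 100.27°  ·
  (2,5): δ = 79.24°  ·
  (3,4): δ = 148.93°  ·
  (3,5): δ = 127.90°  ·
  (4,5): δ = 158.97°  ·
antipodal pairs: 3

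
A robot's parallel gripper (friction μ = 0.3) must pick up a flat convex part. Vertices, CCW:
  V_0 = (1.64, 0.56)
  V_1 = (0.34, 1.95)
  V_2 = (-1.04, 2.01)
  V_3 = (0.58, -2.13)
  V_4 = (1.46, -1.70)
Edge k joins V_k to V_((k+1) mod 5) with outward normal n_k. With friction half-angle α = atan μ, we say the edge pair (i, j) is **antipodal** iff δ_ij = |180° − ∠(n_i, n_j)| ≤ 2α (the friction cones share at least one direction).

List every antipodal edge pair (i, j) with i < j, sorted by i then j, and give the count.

α = atan 0.3 = 16.70°;  2α = 33.40°
n_0 = (+0.7304, +0.6831)
n_1 = (+0.0434, +0.9991)
n_2 = (-0.9312, -0.3644)
n_3 = (+0.4390, -0.8985)
n_4 = (+0.9968, -0.0794)
  (0,1): δ = 135.57°  ·
  (0,2): δ = 21.71°  ✓
  (0,3): δ = 72.96°  ·
  (0,4): δ = 132.36°  ·
  (1,2): δ = 66.14°  ·
  (1,3): δ = 28.53°  ✓
  (1,4): δ = 87.94°  ·
  (2,3): δ = 85.33°  ·
  (2,4): δ = 25.92°  ✓
  (3,4): δ = 120.60°  ·
antipodal pairs: 3

count = 3; pairs: (0,2), (1,3), (2,4)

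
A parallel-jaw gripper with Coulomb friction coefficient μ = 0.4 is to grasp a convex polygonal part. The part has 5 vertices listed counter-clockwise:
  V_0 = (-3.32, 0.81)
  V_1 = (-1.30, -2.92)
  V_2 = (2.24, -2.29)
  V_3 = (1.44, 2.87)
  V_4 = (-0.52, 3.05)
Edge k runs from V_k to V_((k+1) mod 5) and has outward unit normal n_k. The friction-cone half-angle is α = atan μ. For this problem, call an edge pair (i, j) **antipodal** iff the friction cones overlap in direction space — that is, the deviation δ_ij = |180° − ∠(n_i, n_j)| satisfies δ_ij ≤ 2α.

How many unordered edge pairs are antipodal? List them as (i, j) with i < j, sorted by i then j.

count = 3; pairs: (0,2), (1,3), (1,4)

α = atan 0.4 = 21.80°;  2α = 43.60°
n_0 = (-0.8793, -0.4762)
n_1 = (+0.1752, -0.9845)
n_2 = (+0.9882, +0.1532)
n_3 = (+0.0915, +0.9958)
n_4 = (-0.6247, +0.7809)
  (0,1): δ = 108.35°  ·
  (0,2): δ = 19.63°  ✓
  (0,3): δ = 56.31°  ·
  (0,4): δ = 100.22°  ·
  (1,2): δ = 91.28°  ·
  (1,3): δ = 15.34°  ✓
  (1,4): δ = 28.57°  ✓
  (2,3): δ = 104.06°  ·
  (2,4): δ = 60.15°  ·
  (3,4): δ = 136.09°  ·
antipodal pairs: 3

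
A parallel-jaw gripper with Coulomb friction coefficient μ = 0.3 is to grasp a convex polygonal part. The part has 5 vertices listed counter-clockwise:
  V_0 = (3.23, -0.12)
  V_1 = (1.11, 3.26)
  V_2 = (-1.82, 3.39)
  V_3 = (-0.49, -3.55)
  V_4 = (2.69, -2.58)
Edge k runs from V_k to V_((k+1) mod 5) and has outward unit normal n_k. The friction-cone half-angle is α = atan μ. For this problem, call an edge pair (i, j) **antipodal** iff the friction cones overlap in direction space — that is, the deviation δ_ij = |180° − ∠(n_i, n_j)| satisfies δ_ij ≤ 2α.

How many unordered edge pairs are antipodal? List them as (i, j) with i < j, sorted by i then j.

α = atan 0.3 = 16.70°;  2α = 33.40°
n_0 = (+0.8472, +0.5314)
n_1 = (+0.0443, +0.9990)
n_2 = (-0.9821, -0.1882)
n_3 = (+0.2918, -0.9565)
n_4 = (+0.9767, -0.2144)
  (0,1): δ = 124.64°  ·
  (0,2): δ = 21.25°  ✓
  (0,3): δ = 74.87°  ·
  (0,4): δ = 135.52°  ·
  (1,2): δ = 76.61°  ·
  (1,3): δ = 19.50°  ✓
  (1,4): δ = 80.16°  ·
  (2,3): δ = 83.89°  ·
  (2,4): δ = 23.23°  ✓
  (3,4): δ = 119.34°  ·
antipodal pairs: 3

count = 3; pairs: (0,2), (1,3), (2,4)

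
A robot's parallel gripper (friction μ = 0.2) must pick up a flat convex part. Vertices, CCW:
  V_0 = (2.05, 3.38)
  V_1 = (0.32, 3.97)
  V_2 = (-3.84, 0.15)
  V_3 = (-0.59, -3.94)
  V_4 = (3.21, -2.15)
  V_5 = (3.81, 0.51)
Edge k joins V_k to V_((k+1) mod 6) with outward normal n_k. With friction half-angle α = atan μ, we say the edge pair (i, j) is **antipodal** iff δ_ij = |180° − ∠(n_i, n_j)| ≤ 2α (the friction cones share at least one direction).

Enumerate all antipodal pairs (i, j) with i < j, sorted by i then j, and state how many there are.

α = atan 0.2 = 11.31°;  2α = 22.62°
n_0 = (+0.3228, +0.9465)
n_1 = (-0.6764, +0.7366)
n_2 = (-0.7829, -0.6221)
n_3 = (+0.4261, -0.9047)
n_4 = (+0.9755, -0.2200)
n_5 = (+0.8525, +0.5228)
  (0,1): δ = 118.61°  ·
  (0,2): δ = 32.70°  ·
  (0,3): δ = 44.05°  ·
  (0,4): δ = 96.12°  ·
  (0,5): δ = 140.35°  ·
  (1,2): δ = 94.09°  ·
  (1,3): δ = 17.34°  ✓
  (1,4): δ = 34.73°  ·
  (1,5): δ = 78.96°  ·
  (2,3): δ = 103.25°  ·
  (2,4): δ = 51.18°  ·
  (2,5): δ = 6.95°  ✓
  (3,4): δ = 127.93°  ·
  (3,5): δ = 83.70°  ·
  (4,5): δ = 135.77°  ·
antipodal pairs: 2

count = 2; pairs: (1,3), (2,5)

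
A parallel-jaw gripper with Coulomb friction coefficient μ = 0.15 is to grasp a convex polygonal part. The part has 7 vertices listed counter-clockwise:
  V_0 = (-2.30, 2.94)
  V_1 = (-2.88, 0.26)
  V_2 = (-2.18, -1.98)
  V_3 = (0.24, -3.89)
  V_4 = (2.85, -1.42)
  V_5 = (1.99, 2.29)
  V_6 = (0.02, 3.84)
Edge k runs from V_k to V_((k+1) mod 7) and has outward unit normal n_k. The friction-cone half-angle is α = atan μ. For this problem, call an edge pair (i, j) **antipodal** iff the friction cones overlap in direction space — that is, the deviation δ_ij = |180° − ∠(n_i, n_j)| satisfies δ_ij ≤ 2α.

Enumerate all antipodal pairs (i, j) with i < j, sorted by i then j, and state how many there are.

count = 2; pairs: (1,4), (2,5)

α = atan 0.15 = 8.53°;  2α = 17.06°
n_0 = (-0.9774, +0.2115)
n_1 = (-0.9545, -0.2983)
n_2 = (-0.6195, -0.7850)
n_3 = (+0.6874, -0.7263)
n_4 = (+0.9742, +0.2258)
n_5 = (+0.6183, +0.7859)
n_6 = (-0.3617, +0.9323)
  (0,1): δ = 150.43°  ·
  (0,2): δ = 116.07°  ·
  (0,3): δ = 34.37°  ·
  (0,4): δ = 25.26°  ·
  (0,5): δ = 64.02°  ·
  (0,6): δ = 123.41°  ·
  (1,2): δ = 145.64°  ·
  (1,3): δ = 63.93°  ·
  (1,4): δ = 4.30°  ✓
  (1,5): δ = 34.45°  ·
  (1,6): δ = 93.85°  ·
  (2,3): δ = 98.30°  ·
  (2,4): δ = 38.67°  ·
  (2,5): δ = 0.09°  ✓
  (2,6): δ = 59.49°  ·
  (3,4): δ = 120.37°  ·
  (3,5): δ = 81.62°  ·
  (3,6): δ = 22.22°  ·
  (4,5): δ = 141.25°  ·
  (4,6): δ = 81.85°  ·
  (5,6): δ = 120.60°  ·
antipodal pairs: 2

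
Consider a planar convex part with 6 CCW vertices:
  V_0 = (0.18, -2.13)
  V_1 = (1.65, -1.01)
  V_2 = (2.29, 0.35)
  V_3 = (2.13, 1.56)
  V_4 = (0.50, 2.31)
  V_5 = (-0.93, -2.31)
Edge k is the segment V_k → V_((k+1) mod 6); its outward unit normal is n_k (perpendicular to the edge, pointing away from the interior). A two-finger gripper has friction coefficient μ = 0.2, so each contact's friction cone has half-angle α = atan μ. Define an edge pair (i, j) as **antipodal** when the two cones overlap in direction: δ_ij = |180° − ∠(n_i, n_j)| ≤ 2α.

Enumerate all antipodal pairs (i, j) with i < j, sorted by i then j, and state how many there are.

α = atan 0.2 = 11.31°;  2α = 22.62°
n_0 = (+0.6060, -0.7954)
n_1 = (+0.9048, -0.4258)
n_2 = (+0.9914, +0.1311)
n_3 = (+0.4180, +0.9084)
n_4 = (-0.9553, +0.2957)
n_5 = (+0.1601, -0.9871)
  (0,1): δ = 152.51°  ·
  (0,2): δ = 119.77°  ·
  (0,3): δ = 62.01°  ·
  (0,4): δ = 35.50°  ·
  (0,5): δ = 151.91°  ·
  (1,2): δ = 147.27°  ·
  (1,3): δ = 89.51°  ·
  (1,4): δ = 8.00°  ✓
  (1,5): δ = 124.41°  ·
  (2,3): δ = 122.24°  ·
  (2,4): δ = 24.73°  ·
  (2,5): δ = 91.68°  ·
  (3,4): δ = 82.49°  ·
  (3,5): δ = 33.92°  ·
  (4,5): δ = 63.59°  ·
antipodal pairs: 1

count = 1; pairs: (1,4)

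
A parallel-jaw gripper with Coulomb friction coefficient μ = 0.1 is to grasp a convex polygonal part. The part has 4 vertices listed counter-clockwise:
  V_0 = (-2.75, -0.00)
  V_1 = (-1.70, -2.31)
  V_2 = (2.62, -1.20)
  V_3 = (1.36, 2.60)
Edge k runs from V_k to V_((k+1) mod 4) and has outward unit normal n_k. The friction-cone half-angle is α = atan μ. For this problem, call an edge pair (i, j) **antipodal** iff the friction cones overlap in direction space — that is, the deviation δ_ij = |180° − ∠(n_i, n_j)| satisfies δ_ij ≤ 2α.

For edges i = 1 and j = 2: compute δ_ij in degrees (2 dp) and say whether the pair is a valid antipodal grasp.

α = atan 0.1 = 5.71°;  2α = 11.42°
edge 1: e_1 = (+4.32, +1.11);  n_1 = (+0.2489, -0.9685)
edge 2: e_2 = (-1.26, +3.80);  n_2 = (+0.9492, +0.3147)
∠(n_1, n_2) = 93.93°
δ = |180° − 93.93°| = 86.07°
86.07° > 2α = 11.42°  →  invalid

δ = 86.07°, invalid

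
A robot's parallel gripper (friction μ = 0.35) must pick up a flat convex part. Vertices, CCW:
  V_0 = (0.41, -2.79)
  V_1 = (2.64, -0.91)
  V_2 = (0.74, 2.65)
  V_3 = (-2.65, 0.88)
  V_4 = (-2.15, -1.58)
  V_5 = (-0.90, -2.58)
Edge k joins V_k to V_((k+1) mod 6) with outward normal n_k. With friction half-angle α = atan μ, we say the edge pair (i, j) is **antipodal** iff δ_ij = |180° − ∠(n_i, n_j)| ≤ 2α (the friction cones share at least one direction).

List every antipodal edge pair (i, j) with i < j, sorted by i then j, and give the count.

count = 4; pairs: (0,2), (1,3), (1,4), (2,5)

α = atan 0.35 = 19.29°;  2α = 38.58°
n_0 = (+0.6446, -0.7646)
n_1 = (+0.8822, +0.4708)
n_2 = (-0.4628, +0.8864)
n_3 = (-0.9800, -0.1992)
n_4 = (-0.6247, -0.7809)
n_5 = (-0.1583, -0.9874)
  (0,1): δ = 102.04°  ·
  (0,2): δ = 12.56°  ✓
  (0,3): δ = 61.36°  ·
  (0,4): δ = 101.21°  ·
  (0,5): δ = 130.76°  ·
  (1,2): δ = 90.52°  ·
  (1,3): δ = 16.60°  ✓
  (1,4): δ = 23.25°  ✓
  (1,5): δ = 52.80°  ·
  (2,3): δ = 106.08°  ·
  (2,4): δ = 66.23°  ·
  (2,5): δ = 36.68°  ✓
  (3,4): δ = 140.15°  ·
  (3,5): δ = 110.60°  ·
  (4,5): δ = 150.45°  ·
antipodal pairs: 4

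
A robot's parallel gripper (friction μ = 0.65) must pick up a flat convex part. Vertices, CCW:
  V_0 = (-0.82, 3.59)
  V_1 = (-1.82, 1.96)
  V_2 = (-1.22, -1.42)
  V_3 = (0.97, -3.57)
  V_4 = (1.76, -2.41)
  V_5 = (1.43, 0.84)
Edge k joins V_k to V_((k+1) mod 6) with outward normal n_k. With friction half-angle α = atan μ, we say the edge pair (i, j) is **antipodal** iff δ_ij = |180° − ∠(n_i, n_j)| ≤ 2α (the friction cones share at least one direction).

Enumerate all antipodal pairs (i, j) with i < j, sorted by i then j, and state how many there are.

count = 7; pairs: (0,3), (0,4), (1,3), (1,4), (1,5), (2,4), (2,5)

α = atan 0.65 = 33.02°;  2α = 66.05°
n_0 = (-0.8524, +0.5229)
n_1 = (-0.9846, -0.1748)
n_2 = (-0.7006, -0.7136)
n_3 = (+0.8265, -0.5629)
n_4 = (+0.9949, +0.1010)
n_5 = (+0.7740, +0.6332)
  (0,1): δ = 138.41°  ·
  (0,2): δ = 102.94°  ·
  (0,3): δ = 2.73°  ✓
  (0,4): δ = 37.33°  ✓
  (0,5): δ = 70.82°  ·
  (1,2): δ = 144.54°  ·
  (1,3): δ = 44.32°  ✓
  (1,4): δ = 4.27°  ✓
  (1,5): δ = 29.22°  ✓
  (2,3): δ = 79.78°  ·
  (2,4): δ = 39.73°  ✓
  (2,5): δ = 6.24°  ✓
  (3,4): δ = 139.95°  ·
  (3,5): δ = 106.45°  ·
  (4,5): δ = 146.51°  ·
antipodal pairs: 7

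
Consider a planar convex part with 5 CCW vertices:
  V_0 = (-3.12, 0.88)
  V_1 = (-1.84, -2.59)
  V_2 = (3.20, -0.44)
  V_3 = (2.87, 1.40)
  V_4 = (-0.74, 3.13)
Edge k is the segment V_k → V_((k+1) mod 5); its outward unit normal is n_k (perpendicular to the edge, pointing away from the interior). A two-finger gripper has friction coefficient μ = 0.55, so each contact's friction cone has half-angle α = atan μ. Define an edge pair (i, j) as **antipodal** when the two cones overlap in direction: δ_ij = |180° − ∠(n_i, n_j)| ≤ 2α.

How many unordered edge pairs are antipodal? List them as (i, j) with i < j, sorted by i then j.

count = 5; pairs: (0,2), (0,3), (1,3), (1,4), (2,4)

α = atan 0.55 = 28.81°;  2α = 57.62°
n_0 = (-0.9382, -0.3461)
n_1 = (+0.3924, -0.9198)
n_2 = (+0.9843, +0.1765)
n_3 = (+0.4322, +0.9018)
n_4 = (-0.6870, +0.7267)
  (0,1): δ = 87.15°  ·
  (0,2): δ = 10.08°  ✓
  (0,3): δ = 44.15°  ✓
  (0,4): δ = 113.14°  ·
  (1,2): δ = 102.93°  ·
  (1,3): δ = 48.71°  ✓
  (1,4): δ = 20.29°  ✓
  (2,3): δ = 125.77°  ·
  (2,4): δ = 56.78°  ✓
  (3,4): δ = 111.00°  ·
antipodal pairs: 5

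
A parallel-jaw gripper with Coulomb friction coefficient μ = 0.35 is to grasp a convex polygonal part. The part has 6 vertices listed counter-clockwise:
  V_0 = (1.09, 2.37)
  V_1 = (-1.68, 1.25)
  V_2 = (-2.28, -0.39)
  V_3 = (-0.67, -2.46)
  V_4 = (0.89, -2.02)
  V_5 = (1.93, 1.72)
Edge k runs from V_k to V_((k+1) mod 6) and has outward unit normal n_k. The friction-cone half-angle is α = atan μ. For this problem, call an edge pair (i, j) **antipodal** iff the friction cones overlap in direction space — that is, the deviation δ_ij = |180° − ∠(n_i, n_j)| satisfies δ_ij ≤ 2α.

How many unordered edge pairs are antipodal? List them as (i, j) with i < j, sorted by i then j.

count = 3; pairs: (0,3), (1,4), (2,5)

α = atan 0.35 = 19.29°;  2α = 38.58°
n_0 = (-0.3749, +0.9271)
n_1 = (-0.9391, +0.3436)
n_2 = (-0.7894, -0.6139)
n_3 = (+0.2715, -0.9624)
n_4 = (+0.9634, -0.2679)
n_5 = (+0.6120, +0.7909)
  (0,1): δ = 132.11°  ·
  (0,2): δ = 74.14°  ·
  (0,3): δ = 6.26°  ✓
  (0,4): δ = 52.45°  ·
  (0,5): δ = 120.25°  ·
  (1,2): δ = 122.03°  ·
  (1,3): δ = 54.15°  ·
  (1,4): δ = 4.56°  ✓
  (1,5): δ = 72.36°  ·
  (2,3): δ = 112.12°  ·
  (2,4): δ = 53.41°  ·
  (2,5): δ = 14.39°  ✓
  (3,4): δ = 121.29°  ·
  (3,5): δ = 53.48°  ·
  (4,5): δ = 112.19°  ·
antipodal pairs: 3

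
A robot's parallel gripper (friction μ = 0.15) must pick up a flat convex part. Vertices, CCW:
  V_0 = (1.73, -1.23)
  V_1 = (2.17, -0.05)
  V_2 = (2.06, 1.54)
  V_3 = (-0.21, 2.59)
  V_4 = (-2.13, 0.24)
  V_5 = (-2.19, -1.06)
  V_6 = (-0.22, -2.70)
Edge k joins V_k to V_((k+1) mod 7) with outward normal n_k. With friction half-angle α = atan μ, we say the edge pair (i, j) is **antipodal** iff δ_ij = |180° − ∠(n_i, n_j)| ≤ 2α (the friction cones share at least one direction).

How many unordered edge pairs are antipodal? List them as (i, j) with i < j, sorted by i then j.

count = 3; pairs: (1,4), (2,5), (3,6)

α = atan 0.15 = 8.53°;  2α = 17.06°
n_0 = (+0.9370, -0.3494)
n_1 = (+0.9976, +0.0690)
n_2 = (+0.4198, +0.9076)
n_3 = (-0.7744, +0.6327)
n_4 = (-0.9989, +0.0461)
n_5 = (-0.6398, -0.7685)
n_6 = (+0.6020, -0.7985)
  (0,1): δ = 155.59°  ·
  (0,2): δ = 94.37°  ·
  (0,3): δ = 18.80°  ·
  (0,4): δ = 17.81°  ·
  (0,5): δ = 70.67°  ·
  (0,6): δ = 147.46°  ·
  (1,2): δ = 118.78°  ·
  (1,3): δ = 43.21°  ·
  (1,4): δ = 6.60°  ✓
  (1,5): δ = 46.27°  ·
  (1,6): δ = 123.05°  ·
  (2,3): δ = 104.43°  ·
  (2,4): δ = 67.82°  ·
  (2,5): δ = 14.95°  ✓
  (2,6): δ = 61.83°  ·
  (3,4): δ = 143.39°  ·
  (3,5): δ = 90.53°  ·
  (3,6): δ = 13.74°  ✓
  (4,5): δ = 127.13°  ·
  (4,6): δ = 50.35°  ·
  (5,6): δ = 103.21°  ·
antipodal pairs: 3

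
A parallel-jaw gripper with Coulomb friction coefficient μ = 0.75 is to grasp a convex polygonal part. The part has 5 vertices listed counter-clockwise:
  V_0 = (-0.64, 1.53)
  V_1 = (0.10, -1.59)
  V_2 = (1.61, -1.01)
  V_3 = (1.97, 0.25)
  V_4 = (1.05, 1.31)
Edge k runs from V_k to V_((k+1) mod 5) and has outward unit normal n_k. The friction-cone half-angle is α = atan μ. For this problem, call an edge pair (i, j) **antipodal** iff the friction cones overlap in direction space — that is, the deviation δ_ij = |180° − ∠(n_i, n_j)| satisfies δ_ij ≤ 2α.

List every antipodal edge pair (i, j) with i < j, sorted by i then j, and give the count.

α = atan 0.75 = 36.87°;  2α = 73.74°
n_0 = (-0.9730, -0.2308)
n_1 = (+0.3586, -0.9335)
n_2 = (+0.9615, -0.2747)
n_3 = (+0.7552, +0.6555)
n_4 = (+0.1291, +0.9916)
  (0,1): δ = 82.33°  ·
  (0,2): δ = 29.29°  ✓
  (0,3): δ = 27.61°  ✓
  (0,4): δ = 69.24°  ✓
  (1,2): δ = 126.96°  ·
  (1,3): δ = 70.06°  ✓
  (1,4): δ = 28.43°  ✓
  (2,3): δ = 123.10°  ·
  (2,4): δ = 81.47°  ·
  (3,4): δ = 138.37°  ·
antipodal pairs: 5

count = 5; pairs: (0,2), (0,3), (0,4), (1,3), (1,4)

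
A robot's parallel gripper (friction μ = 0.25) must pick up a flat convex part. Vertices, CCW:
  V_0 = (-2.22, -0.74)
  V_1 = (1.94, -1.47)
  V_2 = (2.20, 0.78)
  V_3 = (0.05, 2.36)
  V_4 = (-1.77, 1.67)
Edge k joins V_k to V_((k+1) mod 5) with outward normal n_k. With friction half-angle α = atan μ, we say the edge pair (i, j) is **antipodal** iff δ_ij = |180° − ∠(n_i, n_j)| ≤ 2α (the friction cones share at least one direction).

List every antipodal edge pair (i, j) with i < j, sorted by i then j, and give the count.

count = 2; pairs: (0,2), (1,4)

α = atan 0.25 = 14.04°;  2α = 28.07°
n_0 = (-0.1728, -0.9849)
n_1 = (+0.9934, -0.1148)
n_2 = (+0.5922, +0.8058)
n_3 = (-0.3545, +0.9351)
n_4 = (-0.9830, +0.1835)
  (0,1): δ = 86.64°  ·
  (0,2): δ = 26.36°  ✓
  (0,3): δ = 30.72°  ·
  (0,4): δ = 89.38°  ·
  (1,2): δ = 119.72°  ·
  (1,3): δ = 62.65°  ·
  (1,4): δ = 3.98°  ✓
  (2,3): δ = 122.93°  ·
  (2,4): δ = 64.27°  ·
  (3,4): δ = 121.34°  ·
antipodal pairs: 2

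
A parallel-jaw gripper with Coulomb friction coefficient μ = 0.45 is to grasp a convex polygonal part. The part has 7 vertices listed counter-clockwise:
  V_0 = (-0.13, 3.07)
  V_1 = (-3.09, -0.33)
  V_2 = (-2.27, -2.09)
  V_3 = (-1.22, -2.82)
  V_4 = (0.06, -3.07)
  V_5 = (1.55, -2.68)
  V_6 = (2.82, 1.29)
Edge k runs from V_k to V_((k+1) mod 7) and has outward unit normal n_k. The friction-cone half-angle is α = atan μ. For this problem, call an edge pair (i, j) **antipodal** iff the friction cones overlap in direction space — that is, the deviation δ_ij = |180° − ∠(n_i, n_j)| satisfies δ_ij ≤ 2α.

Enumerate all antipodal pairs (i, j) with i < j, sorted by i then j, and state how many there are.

count = 7; pairs: (0,4), (0,5), (1,5), (1,6), (2,6), (3,6), (4,6)

α = atan 0.45 = 24.23°;  2α = 48.46°
n_0 = (-0.7542, +0.6566)
n_1 = (-0.9064, -0.4223)
n_2 = (-0.5708, -0.8211)
n_3 = (-0.1917, -0.9815)
n_4 = (+0.2532, -0.9674)
n_5 = (+0.9525, -0.3047)
n_6 = (+0.5166, +0.8562)
  (0,1): δ = 113.98°  ·
  (0,2): δ = 83.77°  ·
  (0,3): δ = 60.01°  ·
  (0,4): δ = 34.29°  ✓
  (0,5): δ = 23.30°  ✓
  (0,6): δ = 99.94°  ·
  (1,2): δ = 149.79°  ·
  (1,3): δ = 126.03°  ·
  (1,4): δ = 100.31°  ·
  (1,5): δ = 42.72°  ✓
  (1,6): δ = 33.91°  ✓
  (2,3): δ = 156.24°  ·
  (2,4): δ = 130.52°  ·
  (2,5): δ = 72.93°  ·
  (2,6): δ = 3.70°  ✓
  (3,4): δ = 154.28°  ·
  (3,5): δ = 96.69°  ·
  (3,6): δ = 20.05°  ✓
  (4,5): δ = 122.41°  ·
  (4,6): δ = 45.77°  ✓
  (5,6): δ = 103.37°  ·
antipodal pairs: 7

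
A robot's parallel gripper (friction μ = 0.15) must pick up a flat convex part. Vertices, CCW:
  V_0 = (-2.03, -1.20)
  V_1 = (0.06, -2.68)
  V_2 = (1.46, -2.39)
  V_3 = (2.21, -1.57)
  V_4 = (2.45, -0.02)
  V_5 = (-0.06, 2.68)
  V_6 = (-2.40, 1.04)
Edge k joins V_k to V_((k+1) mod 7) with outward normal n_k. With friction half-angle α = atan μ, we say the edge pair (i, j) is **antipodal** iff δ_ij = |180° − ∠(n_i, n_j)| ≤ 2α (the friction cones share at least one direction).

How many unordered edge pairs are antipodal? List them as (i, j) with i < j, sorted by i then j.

count = 2; pairs: (0,4), (2,5)

α = atan 0.15 = 8.53°;  2α = 17.06°
n_0 = (-0.5779, -0.8161)
n_1 = (+0.2028, -0.9792)
n_2 = (+0.7379, -0.6749)
n_3 = (+0.9882, -0.1530)
n_4 = (+0.7324, +0.6809)
n_5 = (-0.5739, +0.8189)
n_6 = (-0.9866, -0.1630)
  (0,1): δ = 132.99°  ·
  (0,2): δ = 97.14°  ·
  (0,3): δ = 63.50°  ·
  (0,4): δ = 11.78°  ✓
  (0,5): δ = 70.33°  ·
  (0,6): δ = 134.68°  ·
  (1,2): δ = 144.15°  ·
  (1,3): δ = 110.50°  ·
  (1,4): δ = 58.79°  ·
  (1,5): δ = 23.32°  ·
  (1,6): δ = 87.68°  ·
  (2,3): δ = 146.35°  ·
  (2,4): δ = 94.64°  ·
  (2,5): δ = 12.53°  ✓
  (2,6): δ = 51.83°  ·
  (3,4): δ = 128.29°  ·
  (3,5): δ = 46.17°  ·
  (3,6): δ = 18.18°  ·
  (4,5): δ = 97.89°  ·
  (4,6): δ = 33.53°  ·
  (5,6): δ = 115.65°  ·
antipodal pairs: 2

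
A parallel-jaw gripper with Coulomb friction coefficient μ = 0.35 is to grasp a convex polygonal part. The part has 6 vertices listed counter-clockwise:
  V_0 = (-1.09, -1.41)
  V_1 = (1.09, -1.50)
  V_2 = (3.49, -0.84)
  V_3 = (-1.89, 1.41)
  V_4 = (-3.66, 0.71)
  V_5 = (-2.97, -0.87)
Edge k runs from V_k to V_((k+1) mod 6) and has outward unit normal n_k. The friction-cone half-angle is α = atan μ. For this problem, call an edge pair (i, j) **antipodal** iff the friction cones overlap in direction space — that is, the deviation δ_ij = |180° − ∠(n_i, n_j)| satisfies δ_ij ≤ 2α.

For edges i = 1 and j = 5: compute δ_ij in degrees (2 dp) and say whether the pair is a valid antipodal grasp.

δ = 148.60°, invalid

α = atan 0.35 = 19.29°;  2α = 38.58°
edge 1: e_1 = (+2.40, +0.66);  n_1 = (+0.2652, -0.9642)
edge 5: e_5 = (+1.88, -0.54);  n_5 = (-0.2761, -0.9611)
∠(n_1, n_5) = 31.40°
δ = |180° − 31.40°| = 148.60°
148.60° > 2α = 38.58°  →  invalid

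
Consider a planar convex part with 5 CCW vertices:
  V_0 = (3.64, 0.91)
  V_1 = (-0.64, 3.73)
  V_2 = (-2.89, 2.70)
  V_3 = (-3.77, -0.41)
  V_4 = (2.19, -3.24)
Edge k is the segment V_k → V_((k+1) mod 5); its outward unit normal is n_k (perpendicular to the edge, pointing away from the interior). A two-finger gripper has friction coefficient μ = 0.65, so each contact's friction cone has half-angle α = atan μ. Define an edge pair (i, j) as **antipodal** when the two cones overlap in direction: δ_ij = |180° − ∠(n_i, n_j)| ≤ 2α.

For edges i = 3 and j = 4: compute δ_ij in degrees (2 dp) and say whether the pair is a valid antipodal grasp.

δ = 83.86°, invalid

α = atan 0.65 = 33.02°;  2α = 66.05°
edge 3: e_3 = (+5.96, -2.83);  n_3 = (-0.4289, -0.9033)
edge 4: e_4 = (+1.45, +4.15);  n_4 = (+0.9440, -0.3298)
∠(n_3, n_4) = 96.14°
δ = |180° − 96.14°| = 83.86°
83.86° > 2α = 66.05°  →  invalid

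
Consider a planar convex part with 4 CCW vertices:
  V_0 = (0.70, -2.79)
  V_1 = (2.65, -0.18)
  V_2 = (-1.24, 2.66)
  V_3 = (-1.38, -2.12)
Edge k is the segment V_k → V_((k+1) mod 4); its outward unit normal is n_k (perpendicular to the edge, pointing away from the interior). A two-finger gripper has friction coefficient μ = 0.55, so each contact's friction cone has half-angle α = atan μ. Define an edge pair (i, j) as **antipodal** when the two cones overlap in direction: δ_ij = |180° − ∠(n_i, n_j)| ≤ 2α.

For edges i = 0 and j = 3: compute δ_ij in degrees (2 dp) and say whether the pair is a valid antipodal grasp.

α = atan 0.55 = 28.81°;  2α = 57.62°
edge 0: e_0 = (+1.95, +2.61);  n_0 = (+0.8011, -0.5985)
edge 3: e_3 = (+2.08, -0.67);  n_3 = (-0.3066, -0.9518)
∠(n_0, n_3) = 71.09°
δ = |180° − 71.09°| = 108.91°
108.91° > 2α = 57.62°  →  invalid

δ = 108.91°, invalid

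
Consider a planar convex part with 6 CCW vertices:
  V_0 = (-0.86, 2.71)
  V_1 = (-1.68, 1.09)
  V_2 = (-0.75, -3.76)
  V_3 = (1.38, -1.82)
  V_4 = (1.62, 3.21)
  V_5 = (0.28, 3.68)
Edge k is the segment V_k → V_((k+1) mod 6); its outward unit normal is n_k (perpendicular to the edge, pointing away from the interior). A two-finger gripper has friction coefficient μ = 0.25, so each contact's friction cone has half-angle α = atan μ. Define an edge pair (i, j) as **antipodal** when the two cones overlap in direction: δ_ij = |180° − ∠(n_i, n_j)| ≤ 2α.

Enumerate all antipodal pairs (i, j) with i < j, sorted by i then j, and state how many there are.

α = atan 0.25 = 14.04°;  2α = 28.07°
n_0 = (-0.8922, +0.4516)
n_1 = (-0.9821, -0.1883)
n_2 = (+0.6734, -0.7393)
n_3 = (+0.9989, -0.0477)
n_4 = (+0.3310, +0.9436)
n_5 = (-0.6480, +0.7616)
  (0,1): δ = 142.30°  ·
  (0,2): δ = 20.83°  ✓
  (0,3): δ = 24.12°  ✓
  (0,4): δ = 97.52°  ·
  (0,5): δ = 157.24°  ·
  (1,2): δ = 58.53°  ·
  (1,3): δ = 13.59°  ✓
  (1,4): δ = 59.82°  ·
  (1,5): δ = 119.54°  ·
  (2,3): δ = 135.06°  ·
  (2,4): δ = 61.66°  ·
  (2,5): δ = 1.93°  ✓
  (3,4): δ = 106.60°  ·
  (3,5): δ = 46.87°  ·
  (4,5): δ = 120.28°  ·
antipodal pairs: 4

count = 4; pairs: (0,2), (0,3), (1,3), (2,5)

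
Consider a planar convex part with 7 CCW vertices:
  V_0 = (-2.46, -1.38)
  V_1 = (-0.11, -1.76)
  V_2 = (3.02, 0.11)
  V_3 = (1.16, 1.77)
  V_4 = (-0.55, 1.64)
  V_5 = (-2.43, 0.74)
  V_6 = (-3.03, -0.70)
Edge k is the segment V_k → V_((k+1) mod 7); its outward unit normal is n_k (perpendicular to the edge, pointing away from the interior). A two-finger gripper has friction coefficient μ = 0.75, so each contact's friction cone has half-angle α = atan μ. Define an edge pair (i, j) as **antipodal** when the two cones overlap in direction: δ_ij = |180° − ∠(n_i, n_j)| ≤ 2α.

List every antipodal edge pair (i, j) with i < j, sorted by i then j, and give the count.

α = atan 0.75 = 36.87°;  2α = 73.74°
n_0 = (-0.1596, -0.9872)
n_1 = (+0.5129, -0.8585)
n_2 = (+0.6659, +0.7461)
n_3 = (-0.0758, +0.9971)
n_4 = (-0.4318, +0.9020)
n_5 = (-0.9231, +0.3846)
n_6 = (-0.7664, -0.6424)
  (0,1): δ = 139.96°  ·
  (0,2): δ = 32.56°  ✓
  (0,3): δ = 13.53°  ✓
  (0,4): δ = 34.77°  ✓
  (0,5): δ = 76.57°  ·
  (0,6): δ = 139.16°  ·
  (1,2): δ = 72.60°  ✓
  (1,3): δ = 26.51°  ✓
  (1,4): δ = 5.27°  ✓
  (1,5): δ = 36.52°  ✓
  (1,6): δ = 99.11°  ·
  (2,3): δ = 133.90°  ·
  (2,4): δ = 112.67°  ·
  (2,5): δ = 70.87°  ✓
  (2,6): δ = 8.28°  ✓
  (3,4): δ = 158.77°  ·
  (3,5): δ = 116.97°  ·
  (3,6): δ = 54.38°  ✓
  (4,5): δ = 138.20°  ·
  (4,6): δ = 75.61°  ·
  (5,6): δ = 117.41°  ·
antipodal pairs: 10

count = 10; pairs: (0,2), (0,3), (0,4), (1,2), (1,3), (1,4), (1,5), (2,5), (2,6), (3,6)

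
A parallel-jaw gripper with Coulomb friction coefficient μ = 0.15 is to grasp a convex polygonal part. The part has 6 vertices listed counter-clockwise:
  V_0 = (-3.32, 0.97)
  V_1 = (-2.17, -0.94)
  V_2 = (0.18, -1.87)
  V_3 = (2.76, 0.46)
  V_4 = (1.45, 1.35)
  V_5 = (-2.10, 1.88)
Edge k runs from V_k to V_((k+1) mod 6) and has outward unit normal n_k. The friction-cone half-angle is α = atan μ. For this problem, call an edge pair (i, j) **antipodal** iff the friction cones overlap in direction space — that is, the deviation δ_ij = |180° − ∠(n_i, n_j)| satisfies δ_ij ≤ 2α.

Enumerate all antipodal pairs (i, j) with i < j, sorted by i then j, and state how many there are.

α = atan 0.15 = 8.53°;  2α = 17.06°
n_0 = (-0.8567, -0.5158)
n_1 = (-0.3680, -0.9298)
n_2 = (+0.6702, -0.7421)
n_3 = (+0.5620, +0.8272)
n_4 = (+0.1477, +0.9890)
n_5 = (-0.5979, +0.8016)
  (0,1): δ = 142.64°  ·
  (0,2): δ = 78.97°  ·
  (0,3): δ = 24.76°  ·
  (0,4): δ = 50.46°  ·
  (0,5): δ = 95.67°  ·
  (1,2): δ = 116.32°  ·
  (1,3): δ = 12.60°  ✓
  (1,4): δ = 13.10°  ✓
  (1,5): δ = 58.31°  ·
  (2,3): δ = 76.28°  ·
  (2,4): δ = 50.58°  ·
  (2,5): δ = 5.37°  ✓
  (3,4): δ = 154.30°  ·
  (3,5): δ = 109.09°  ·
  (4,5): δ = 134.79°  ·
antipodal pairs: 3

count = 3; pairs: (1,3), (1,4), (2,5)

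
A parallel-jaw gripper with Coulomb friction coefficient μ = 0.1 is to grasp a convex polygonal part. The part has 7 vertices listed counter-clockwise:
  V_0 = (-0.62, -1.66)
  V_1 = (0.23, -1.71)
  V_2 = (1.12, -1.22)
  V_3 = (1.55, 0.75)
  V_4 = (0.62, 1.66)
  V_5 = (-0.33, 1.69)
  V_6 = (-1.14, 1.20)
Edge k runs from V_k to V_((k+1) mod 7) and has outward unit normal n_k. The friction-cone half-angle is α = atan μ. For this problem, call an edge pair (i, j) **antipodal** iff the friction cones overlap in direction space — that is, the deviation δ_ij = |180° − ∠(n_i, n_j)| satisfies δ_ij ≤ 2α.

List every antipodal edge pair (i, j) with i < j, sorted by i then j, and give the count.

α = atan 0.1 = 5.71°;  2α = 11.42°
n_0 = (-0.0587, -0.9983)
n_1 = (+0.4823, -0.8760)
n_2 = (+0.9770, -0.2133)
n_3 = (+0.6994, +0.7148)
n_4 = (+0.0316, +0.9995)
n_5 = (-0.5176, +0.8556)
n_6 = (-0.9839, -0.1789)
  (0,1): δ = 147.80°  ·
  (0,2): δ = 98.95°  ·
  (0,3): δ = 41.01°  ·
  (0,4): δ = 1.56°  ✓
  (0,5): δ = 34.54°  ·
  (0,6): δ = 103.67°  ·
  (1,2): δ = 131.15°  ·
  (1,3): δ = 73.21°  ·
  (1,4): δ = 30.64°  ·
  (1,5): δ = 2.34°  ✓
  (1,6): δ = 71.47°  ·
  (2,3): δ = 122.06°  ·
  (2,4): δ = 79.50°  ·
  (2,5): δ = 46.52°  ·
  (2,6): δ = 22.62°  ·
  (3,4): δ = 137.43°  ·
  (3,5): δ = 104.45°  ·
  (3,6): δ = 35.32°  ·
  (4,5): δ = 147.02°  ·
  (4,6): δ = 77.89°  ·
  (5,6): δ = 110.87°  ·
antipodal pairs: 2

count = 2; pairs: (0,4), (1,5)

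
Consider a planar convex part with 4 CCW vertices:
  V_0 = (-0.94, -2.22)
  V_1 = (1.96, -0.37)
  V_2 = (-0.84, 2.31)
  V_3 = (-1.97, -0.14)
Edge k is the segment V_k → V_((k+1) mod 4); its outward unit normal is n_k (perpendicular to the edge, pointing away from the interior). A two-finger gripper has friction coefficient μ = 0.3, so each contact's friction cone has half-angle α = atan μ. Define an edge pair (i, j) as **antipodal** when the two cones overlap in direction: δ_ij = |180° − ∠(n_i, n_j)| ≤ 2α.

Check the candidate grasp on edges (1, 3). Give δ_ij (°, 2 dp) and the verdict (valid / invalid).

α = atan 0.3 = 16.70°;  2α = 33.40°
edge 1: e_1 = (-2.80, +2.68);  n_1 = (+0.6915, +0.7224)
edge 3: e_3 = (+1.03, -2.08);  n_3 = (-0.8961, -0.4438)
∠(n_1, n_3) = 160.09°
δ = |180° − 160.09°| = 19.91°
19.91° ≤ 2α = 33.40°  →  valid

δ = 19.91°, valid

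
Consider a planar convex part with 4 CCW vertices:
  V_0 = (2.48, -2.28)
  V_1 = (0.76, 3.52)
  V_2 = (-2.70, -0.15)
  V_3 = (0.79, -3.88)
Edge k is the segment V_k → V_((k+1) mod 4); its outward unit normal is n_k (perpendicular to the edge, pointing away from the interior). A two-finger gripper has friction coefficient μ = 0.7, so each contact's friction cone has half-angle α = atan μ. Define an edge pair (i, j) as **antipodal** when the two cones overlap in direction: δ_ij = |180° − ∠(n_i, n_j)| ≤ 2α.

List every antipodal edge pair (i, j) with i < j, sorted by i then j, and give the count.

count = 3; pairs: (0,1), (0,2), (1,3)

α = atan 0.7 = 34.99°;  2α = 69.98°
n_0 = (+0.9587, +0.2843)
n_1 = (-0.7276, +0.6860)
n_2 = (-0.7302, -0.6832)
n_3 = (+0.6875, -0.7262)
  (0,1): δ = 59.83°  ✓
  (0,2): δ = 26.58°  ✓
  (0,3): δ = 116.92°  ·
  (1,2): δ = 93.59°  ·
  (1,3): δ = 3.25°  ✓
  (2,3): δ = 89.66°  ·
antipodal pairs: 3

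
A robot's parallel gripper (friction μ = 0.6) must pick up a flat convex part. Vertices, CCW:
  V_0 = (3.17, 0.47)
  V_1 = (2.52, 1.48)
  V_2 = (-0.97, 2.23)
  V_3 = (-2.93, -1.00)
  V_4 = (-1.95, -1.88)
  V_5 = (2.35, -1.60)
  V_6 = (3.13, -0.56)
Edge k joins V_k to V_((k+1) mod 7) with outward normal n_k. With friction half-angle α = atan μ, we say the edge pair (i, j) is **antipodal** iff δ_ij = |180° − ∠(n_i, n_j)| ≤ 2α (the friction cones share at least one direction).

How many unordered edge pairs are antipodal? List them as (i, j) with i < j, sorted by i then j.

count = 8; pairs: (0,3), (0,4), (1,3), (1,4), (2,4), (2,5), (2,6), (3,6)

α = atan 0.6 = 30.96°;  2α = 61.93°
n_0 = (+0.8409, +0.5412)
n_1 = (+0.2101, +0.9777)
n_2 = (-0.8549, +0.5188)
n_3 = (-0.6681, -0.7440)
n_4 = (+0.0650, -0.9979)
n_5 = (+0.8000, -0.6000)
n_6 = (+0.9992, -0.0388)
  (0,1): δ = 134.89°  ·
  (0,2): δ = 64.01°  ·
  (0,3): δ = 15.31°  ✓
  (0,4): δ = 60.96°  ✓
  (0,5): δ = 110.37°  ·
  (0,6): δ = 145.01°  ·
  (1,2): δ = 109.12°  ·
  (1,3): δ = 29.79°  ✓
  (1,4): δ = 15.85°  ✓
  (1,5): δ = 65.26°  ·
  (1,6): δ = 99.90°  ·
  (2,3): δ = 100.67°  ·
  (2,4): δ = 55.02°  ✓
  (2,5): δ = 5.62°  ✓
  (2,6): δ = 29.03°  ✓
  (3,4): δ = 134.35°  ·
  (3,5): δ = 84.95°  ·
  (3,6): δ = 50.30°  ✓
  (4,5): δ = 130.60°  ·
  (4,6): δ = 95.95°  ·
  (5,6): δ = 145.35°  ·
antipodal pairs: 8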